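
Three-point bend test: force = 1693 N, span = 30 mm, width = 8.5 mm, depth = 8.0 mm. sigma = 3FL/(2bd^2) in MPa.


sigma = 3*1693*30/(2*8.5*8.0^2) = 140.0 MPa

140.0


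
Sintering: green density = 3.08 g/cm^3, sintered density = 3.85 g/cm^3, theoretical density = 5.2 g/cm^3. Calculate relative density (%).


Relative = 3.85 / 5.2 * 100 = 74.0%

74.0


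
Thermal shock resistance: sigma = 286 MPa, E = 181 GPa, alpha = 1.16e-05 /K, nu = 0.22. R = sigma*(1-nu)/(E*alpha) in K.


R = 286*(1-0.22)/(181*1000*1.16e-05) = 106 K

106


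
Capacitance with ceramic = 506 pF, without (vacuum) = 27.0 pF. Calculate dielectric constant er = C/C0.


er = 506 / 27.0 = 18.74

18.74


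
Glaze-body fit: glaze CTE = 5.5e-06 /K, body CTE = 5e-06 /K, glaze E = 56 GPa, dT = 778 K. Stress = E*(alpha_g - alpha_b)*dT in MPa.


Stress = 56*1000*(5.5e-06 - 5e-06)*778 = 21.8 MPa

21.8


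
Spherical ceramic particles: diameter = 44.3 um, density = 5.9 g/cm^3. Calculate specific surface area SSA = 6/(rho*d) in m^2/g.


SSA = 6 / (5.9 * 44.3) = 0.023 m^2/g

0.023


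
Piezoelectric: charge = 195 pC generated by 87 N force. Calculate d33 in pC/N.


d33 = 195 / 87 = 2.2 pC/N

2.2


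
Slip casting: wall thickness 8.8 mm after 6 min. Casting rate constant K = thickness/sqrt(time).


K = 8.8 / sqrt(6) = 8.8 / 2.4495 = 3.593 mm/min^0.5

3.593


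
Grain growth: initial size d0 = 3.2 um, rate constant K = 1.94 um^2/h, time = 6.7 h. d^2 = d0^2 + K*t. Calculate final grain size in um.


d^2 = 3.2^2 + 1.94*6.7 = 23.238
d = sqrt(23.238) = 4.82 um

4.82


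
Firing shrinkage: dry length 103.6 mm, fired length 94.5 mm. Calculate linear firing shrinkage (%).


FS = (103.6 - 94.5) / 103.6 * 100 = 8.78%

8.78


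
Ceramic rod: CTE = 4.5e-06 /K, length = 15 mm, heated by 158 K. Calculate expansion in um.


dL = 4.5e-06 * 15 * 158 * 1000 = 10.665 um

10.665


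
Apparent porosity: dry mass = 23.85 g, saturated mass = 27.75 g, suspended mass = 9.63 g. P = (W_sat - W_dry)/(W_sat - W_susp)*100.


P = (27.75 - 23.85) / (27.75 - 9.63) * 100 = 3.9 / 18.12 * 100 = 21.5%

21.5


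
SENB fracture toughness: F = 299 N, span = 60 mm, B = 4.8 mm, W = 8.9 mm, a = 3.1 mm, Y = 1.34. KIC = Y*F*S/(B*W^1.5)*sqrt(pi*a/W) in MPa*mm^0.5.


KIC = 1.34*299*60/(4.8*8.9^1.5)*sqrt(pi*3.1/8.9) = 197.32

197.32


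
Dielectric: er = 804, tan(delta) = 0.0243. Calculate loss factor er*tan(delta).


Loss = 804 * 0.0243 = 19.537

19.537


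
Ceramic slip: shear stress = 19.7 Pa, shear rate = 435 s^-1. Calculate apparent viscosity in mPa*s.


eta = tau/gamma * 1000 = 19.7/435 * 1000 = 45.3 mPa*s

45.3


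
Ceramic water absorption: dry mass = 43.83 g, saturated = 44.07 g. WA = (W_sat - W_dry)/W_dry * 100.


WA = (44.07 - 43.83) / 43.83 * 100 = 0.55%

0.55


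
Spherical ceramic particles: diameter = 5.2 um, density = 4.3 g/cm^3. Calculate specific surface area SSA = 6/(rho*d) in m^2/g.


SSA = 6 / (4.3 * 5.2) = 0.268 m^2/g

0.268


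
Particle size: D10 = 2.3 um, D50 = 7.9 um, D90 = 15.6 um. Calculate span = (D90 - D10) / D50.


Span = (15.6 - 2.3) / 7.9 = 13.3 / 7.9 = 1.684

1.684


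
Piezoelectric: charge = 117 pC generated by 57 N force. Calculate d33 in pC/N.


d33 = 117 / 57 = 2.1 pC/N

2.1


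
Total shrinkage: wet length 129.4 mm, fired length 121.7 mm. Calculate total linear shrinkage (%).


TS = (129.4 - 121.7) / 129.4 * 100 = 5.95%

5.95


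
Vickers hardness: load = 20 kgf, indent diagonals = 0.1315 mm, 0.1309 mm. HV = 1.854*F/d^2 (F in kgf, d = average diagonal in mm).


d_avg = (0.1315+0.1309)/2 = 0.1312 mm
HV = 1.854*20/0.1312^2 = 2154

2154


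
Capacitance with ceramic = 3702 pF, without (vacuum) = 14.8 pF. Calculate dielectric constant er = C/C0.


er = 3702 / 14.8 = 250.14

250.14


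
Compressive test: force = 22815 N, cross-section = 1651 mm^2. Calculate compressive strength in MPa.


CS = 22815 / 1651 = 13.8 MPa

13.8


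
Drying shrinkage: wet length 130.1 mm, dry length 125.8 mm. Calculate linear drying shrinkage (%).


DS = (130.1 - 125.8) / 130.1 * 100 = 3.31%

3.31


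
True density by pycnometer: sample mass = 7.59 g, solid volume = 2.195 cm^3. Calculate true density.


TD = 7.59 / 2.195 = 3.458 g/cm^3

3.458


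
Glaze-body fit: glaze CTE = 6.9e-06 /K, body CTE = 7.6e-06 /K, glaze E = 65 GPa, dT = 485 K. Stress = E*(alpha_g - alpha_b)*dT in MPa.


Stress = 65*1000*(6.9e-06 - 7.6e-06)*485 = -22.1 MPa

-22.1


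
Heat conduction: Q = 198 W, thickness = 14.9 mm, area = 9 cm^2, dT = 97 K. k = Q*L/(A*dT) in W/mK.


k = 198*14.9/1000/(9/10000*97) = 33.79 W/mK

33.79


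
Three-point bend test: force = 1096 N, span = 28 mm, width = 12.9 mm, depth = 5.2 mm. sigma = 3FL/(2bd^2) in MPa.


sigma = 3*1096*28/(2*12.9*5.2^2) = 132.0 MPa

132.0


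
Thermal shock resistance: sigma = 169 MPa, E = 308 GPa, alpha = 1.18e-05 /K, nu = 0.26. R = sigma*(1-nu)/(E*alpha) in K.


R = 169*(1-0.26)/(308*1000*1.18e-05) = 34 K

34


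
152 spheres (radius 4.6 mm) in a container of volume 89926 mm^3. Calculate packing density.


V_sphere = 4/3*pi*4.6^3 = 407.7201 mm^3
Total V = 152*407.7201 = 61973.4552 mm^3
PD = 61973.4552 / 89926 = 0.689

0.689


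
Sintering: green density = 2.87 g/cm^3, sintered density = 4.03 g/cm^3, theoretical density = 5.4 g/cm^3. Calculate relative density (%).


Relative = 4.03 / 5.4 * 100 = 74.6%

74.6


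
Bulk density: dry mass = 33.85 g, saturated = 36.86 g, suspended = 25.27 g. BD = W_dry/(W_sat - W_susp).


BD = 33.85 / (36.86 - 25.27) = 33.85 / 11.59 = 2.921 g/cm^3

2.921


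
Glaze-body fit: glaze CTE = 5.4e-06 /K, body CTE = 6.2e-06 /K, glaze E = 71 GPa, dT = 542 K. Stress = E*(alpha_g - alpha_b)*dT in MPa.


Stress = 71*1000*(5.4e-06 - 6.2e-06)*542 = -30.8 MPa

-30.8


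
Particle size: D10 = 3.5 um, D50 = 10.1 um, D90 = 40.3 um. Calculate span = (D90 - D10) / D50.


Span = (40.3 - 3.5) / 10.1 = 36.8 / 10.1 = 3.644

3.644


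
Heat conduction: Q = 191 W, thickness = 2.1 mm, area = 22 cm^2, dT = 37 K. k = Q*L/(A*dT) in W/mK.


k = 191*2.1/1000/(22/10000*37) = 4.93 W/mK

4.93


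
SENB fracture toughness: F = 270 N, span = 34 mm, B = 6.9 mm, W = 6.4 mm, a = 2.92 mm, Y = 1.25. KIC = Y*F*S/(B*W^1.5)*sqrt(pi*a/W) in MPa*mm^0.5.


KIC = 1.25*270*34/(6.9*6.4^1.5)*sqrt(pi*2.92/6.4) = 122.97

122.97


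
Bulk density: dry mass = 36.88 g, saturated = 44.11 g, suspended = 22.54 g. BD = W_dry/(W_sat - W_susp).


BD = 36.88 / (44.11 - 22.54) = 36.88 / 21.57 = 1.71 g/cm^3

1.71


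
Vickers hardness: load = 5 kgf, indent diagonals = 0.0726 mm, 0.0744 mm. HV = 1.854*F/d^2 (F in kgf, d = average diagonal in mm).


d_avg = (0.0726+0.0744)/2 = 0.0735 mm
HV = 1.854*5/0.0735^2 = 1716

1716


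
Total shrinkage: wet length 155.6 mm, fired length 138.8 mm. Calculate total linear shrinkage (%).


TS = (155.6 - 138.8) / 155.6 * 100 = 10.8%

10.8


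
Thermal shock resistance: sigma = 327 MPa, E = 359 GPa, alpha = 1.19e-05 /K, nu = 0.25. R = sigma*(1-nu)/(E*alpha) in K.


R = 327*(1-0.25)/(359*1000*1.19e-05) = 57 K

57


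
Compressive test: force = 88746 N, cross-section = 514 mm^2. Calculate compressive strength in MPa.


CS = 88746 / 514 = 172.7 MPa

172.7


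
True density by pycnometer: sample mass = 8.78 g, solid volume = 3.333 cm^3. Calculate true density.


TD = 8.78 / 3.333 = 2.634 g/cm^3

2.634


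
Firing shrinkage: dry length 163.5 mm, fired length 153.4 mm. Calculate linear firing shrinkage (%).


FS = (163.5 - 153.4) / 163.5 * 100 = 6.18%

6.18


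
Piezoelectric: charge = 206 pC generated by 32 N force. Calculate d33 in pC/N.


d33 = 206 / 32 = 6.4 pC/N

6.4


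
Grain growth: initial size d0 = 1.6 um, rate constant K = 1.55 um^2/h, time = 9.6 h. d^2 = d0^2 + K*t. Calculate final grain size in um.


d^2 = 1.6^2 + 1.55*9.6 = 17.44
d = sqrt(17.44) = 4.18 um

4.18


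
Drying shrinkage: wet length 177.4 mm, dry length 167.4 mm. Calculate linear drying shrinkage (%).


DS = (177.4 - 167.4) / 177.4 * 100 = 5.64%

5.64


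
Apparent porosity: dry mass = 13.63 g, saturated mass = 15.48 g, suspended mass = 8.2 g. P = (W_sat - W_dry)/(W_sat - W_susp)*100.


P = (15.48 - 13.63) / (15.48 - 8.2) * 100 = 1.85 / 7.28 * 100 = 25.4%

25.4


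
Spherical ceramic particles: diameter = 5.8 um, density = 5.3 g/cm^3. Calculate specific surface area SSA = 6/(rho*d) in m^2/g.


SSA = 6 / (5.3 * 5.8) = 0.195 m^2/g

0.195


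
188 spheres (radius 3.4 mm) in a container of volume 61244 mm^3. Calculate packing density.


V_sphere = 4/3*pi*3.4^3 = 164.6362 mm^3
Total V = 188*164.6362 = 30951.6056 mm^3
PD = 30951.6056 / 61244 = 0.505

0.505


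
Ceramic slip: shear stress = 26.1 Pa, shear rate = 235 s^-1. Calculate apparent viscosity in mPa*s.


eta = tau/gamma * 1000 = 26.1/235 * 1000 = 111.1 mPa*s

111.1


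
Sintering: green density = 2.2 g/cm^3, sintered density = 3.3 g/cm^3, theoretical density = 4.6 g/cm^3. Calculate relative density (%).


Relative = 3.3 / 4.6 * 100 = 71.7%

71.7


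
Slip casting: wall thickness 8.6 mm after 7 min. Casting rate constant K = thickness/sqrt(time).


K = 8.6 / sqrt(7) = 8.6 / 2.6458 = 3.25 mm/min^0.5

3.25


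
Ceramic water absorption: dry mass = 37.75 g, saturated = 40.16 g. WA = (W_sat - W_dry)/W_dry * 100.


WA = (40.16 - 37.75) / 37.75 * 100 = 6.38%

6.38


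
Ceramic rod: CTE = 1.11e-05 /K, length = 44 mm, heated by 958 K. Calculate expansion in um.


dL = 1.11e-05 * 44 * 958 * 1000 = 467.887 um

467.887


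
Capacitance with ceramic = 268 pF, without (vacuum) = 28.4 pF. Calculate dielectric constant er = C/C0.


er = 268 / 28.4 = 9.44

9.44


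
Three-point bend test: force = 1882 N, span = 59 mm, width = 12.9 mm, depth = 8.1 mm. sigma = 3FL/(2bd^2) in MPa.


sigma = 3*1882*59/(2*12.9*8.1^2) = 196.8 MPa

196.8


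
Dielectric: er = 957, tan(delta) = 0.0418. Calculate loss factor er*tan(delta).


Loss = 957 * 0.0418 = 40.003

40.003


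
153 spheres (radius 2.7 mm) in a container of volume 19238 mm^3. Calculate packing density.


V_sphere = 4/3*pi*2.7^3 = 82.448 mm^3
Total V = 153*82.448 = 12614.544 mm^3
PD = 12614.544 / 19238 = 0.656

0.656


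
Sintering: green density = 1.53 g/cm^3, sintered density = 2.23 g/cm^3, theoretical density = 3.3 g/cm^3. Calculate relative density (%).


Relative = 2.23 / 3.3 * 100 = 67.6%

67.6


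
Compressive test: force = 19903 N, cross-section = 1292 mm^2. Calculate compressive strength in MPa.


CS = 19903 / 1292 = 15.4 MPa

15.4


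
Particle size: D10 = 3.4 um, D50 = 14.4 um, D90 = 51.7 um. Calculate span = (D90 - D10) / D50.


Span = (51.7 - 3.4) / 14.4 = 48.3 / 14.4 = 3.354

3.354


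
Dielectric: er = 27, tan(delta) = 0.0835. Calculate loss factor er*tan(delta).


Loss = 27 * 0.0835 = 2.255

2.255


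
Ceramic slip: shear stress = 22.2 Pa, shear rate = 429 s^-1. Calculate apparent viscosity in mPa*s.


eta = tau/gamma * 1000 = 22.2/429 * 1000 = 51.7 mPa*s

51.7


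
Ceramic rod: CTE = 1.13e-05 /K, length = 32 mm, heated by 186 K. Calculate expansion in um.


dL = 1.13e-05 * 32 * 186 * 1000 = 67.258 um

67.258


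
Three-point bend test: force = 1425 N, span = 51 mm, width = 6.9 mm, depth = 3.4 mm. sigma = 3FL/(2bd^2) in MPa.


sigma = 3*1425*51/(2*6.9*3.4^2) = 1366.7 MPa

1366.7


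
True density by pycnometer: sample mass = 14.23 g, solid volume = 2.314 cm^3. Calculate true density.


TD = 14.23 / 2.314 = 6.15 g/cm^3

6.15


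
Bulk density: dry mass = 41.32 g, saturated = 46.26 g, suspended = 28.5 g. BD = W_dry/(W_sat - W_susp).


BD = 41.32 / (46.26 - 28.5) = 41.32 / 17.76 = 2.327 g/cm^3

2.327


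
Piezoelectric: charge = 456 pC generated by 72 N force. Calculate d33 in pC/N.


d33 = 456 / 72 = 6.3 pC/N

6.3


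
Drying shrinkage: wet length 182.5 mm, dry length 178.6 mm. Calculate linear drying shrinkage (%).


DS = (182.5 - 178.6) / 182.5 * 100 = 2.14%

2.14


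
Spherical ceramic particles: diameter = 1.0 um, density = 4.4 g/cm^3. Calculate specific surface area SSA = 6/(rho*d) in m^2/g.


SSA = 6 / (4.4 * 1.0) = 1.364 m^2/g

1.364


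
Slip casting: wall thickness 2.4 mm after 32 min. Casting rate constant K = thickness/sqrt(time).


K = 2.4 / sqrt(32) = 2.4 / 5.6569 = 0.424 mm/min^0.5

0.424


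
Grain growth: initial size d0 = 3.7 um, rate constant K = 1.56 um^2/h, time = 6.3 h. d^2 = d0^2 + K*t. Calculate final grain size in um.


d^2 = 3.7^2 + 1.56*6.3 = 23.518
d = sqrt(23.518) = 4.85 um

4.85


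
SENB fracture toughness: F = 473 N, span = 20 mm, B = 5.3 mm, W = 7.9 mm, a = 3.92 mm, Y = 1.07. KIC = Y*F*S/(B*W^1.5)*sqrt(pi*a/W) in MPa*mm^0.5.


KIC = 1.07*473*20/(5.3*7.9^1.5)*sqrt(pi*3.92/7.9) = 107.39

107.39


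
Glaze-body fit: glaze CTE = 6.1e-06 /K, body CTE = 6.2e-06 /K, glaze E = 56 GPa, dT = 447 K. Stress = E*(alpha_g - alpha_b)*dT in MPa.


Stress = 56*1000*(6.1e-06 - 6.2e-06)*447 = -2.5 MPa

-2.5


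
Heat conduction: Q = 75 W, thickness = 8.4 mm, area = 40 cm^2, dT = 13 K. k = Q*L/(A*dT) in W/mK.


k = 75*8.4/1000/(40/10000*13) = 12.12 W/mK

12.12


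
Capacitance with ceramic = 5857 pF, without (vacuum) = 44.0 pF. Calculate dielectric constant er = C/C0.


er = 5857 / 44.0 = 133.11

133.11


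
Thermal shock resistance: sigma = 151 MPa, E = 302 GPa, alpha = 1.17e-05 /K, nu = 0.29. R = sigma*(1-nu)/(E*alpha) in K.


R = 151*(1-0.29)/(302*1000*1.17e-05) = 30 K

30


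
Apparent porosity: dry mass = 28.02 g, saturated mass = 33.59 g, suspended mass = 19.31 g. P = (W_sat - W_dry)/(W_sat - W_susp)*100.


P = (33.59 - 28.02) / (33.59 - 19.31) * 100 = 5.57 / 14.28 * 100 = 39.0%

39.0


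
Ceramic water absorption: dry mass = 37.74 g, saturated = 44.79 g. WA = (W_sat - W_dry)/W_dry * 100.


WA = (44.79 - 37.74) / 37.74 * 100 = 18.68%

18.68


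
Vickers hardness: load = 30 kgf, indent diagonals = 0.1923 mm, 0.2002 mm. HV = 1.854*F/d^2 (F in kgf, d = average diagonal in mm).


d_avg = (0.1923+0.2002)/2 = 0.19625 mm
HV = 1.854*30/0.19625^2 = 1444

1444


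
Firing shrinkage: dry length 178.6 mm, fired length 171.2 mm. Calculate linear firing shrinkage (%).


FS = (178.6 - 171.2) / 178.6 * 100 = 4.14%

4.14


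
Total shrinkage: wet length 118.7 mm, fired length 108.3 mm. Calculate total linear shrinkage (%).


TS = (118.7 - 108.3) / 118.7 * 100 = 8.76%

8.76


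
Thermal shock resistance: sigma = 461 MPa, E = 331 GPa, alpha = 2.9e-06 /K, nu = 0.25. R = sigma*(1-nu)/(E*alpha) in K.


R = 461*(1-0.25)/(331*1000*2.9e-06) = 360 K

360


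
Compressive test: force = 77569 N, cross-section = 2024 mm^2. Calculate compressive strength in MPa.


CS = 77569 / 2024 = 38.3 MPa

38.3


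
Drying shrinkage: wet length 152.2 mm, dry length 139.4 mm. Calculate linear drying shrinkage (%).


DS = (152.2 - 139.4) / 152.2 * 100 = 8.41%

8.41


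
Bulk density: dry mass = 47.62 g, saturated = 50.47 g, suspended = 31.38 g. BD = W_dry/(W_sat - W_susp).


BD = 47.62 / (50.47 - 31.38) = 47.62 / 19.09 = 2.494 g/cm^3

2.494


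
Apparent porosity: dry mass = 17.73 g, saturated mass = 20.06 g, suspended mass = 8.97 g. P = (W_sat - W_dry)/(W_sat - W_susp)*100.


P = (20.06 - 17.73) / (20.06 - 8.97) * 100 = 2.33 / 11.09 * 100 = 21.0%

21.0


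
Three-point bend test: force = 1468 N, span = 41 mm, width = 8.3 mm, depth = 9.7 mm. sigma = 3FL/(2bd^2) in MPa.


sigma = 3*1468*41/(2*8.3*9.7^2) = 115.6 MPa

115.6


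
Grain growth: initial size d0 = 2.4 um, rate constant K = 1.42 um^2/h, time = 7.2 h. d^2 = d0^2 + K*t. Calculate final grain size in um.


d^2 = 2.4^2 + 1.42*7.2 = 15.984
d = sqrt(15.984) = 4.0 um

4.0


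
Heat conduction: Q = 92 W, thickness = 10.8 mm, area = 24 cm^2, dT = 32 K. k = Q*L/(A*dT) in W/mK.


k = 92*10.8/1000/(24/10000*32) = 12.94 W/mK

12.94


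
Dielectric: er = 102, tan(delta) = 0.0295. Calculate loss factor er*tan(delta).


Loss = 102 * 0.0295 = 3.009

3.009


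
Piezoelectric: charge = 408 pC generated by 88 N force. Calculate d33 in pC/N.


d33 = 408 / 88 = 4.6 pC/N

4.6


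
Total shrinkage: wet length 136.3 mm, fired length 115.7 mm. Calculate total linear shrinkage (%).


TS = (136.3 - 115.7) / 136.3 * 100 = 15.11%

15.11


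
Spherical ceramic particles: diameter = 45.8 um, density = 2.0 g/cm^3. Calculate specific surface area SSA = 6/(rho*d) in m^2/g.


SSA = 6 / (2.0 * 45.8) = 0.066 m^2/g

0.066


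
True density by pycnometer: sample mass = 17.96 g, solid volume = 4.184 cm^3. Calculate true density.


TD = 17.96 / 4.184 = 4.293 g/cm^3

4.293


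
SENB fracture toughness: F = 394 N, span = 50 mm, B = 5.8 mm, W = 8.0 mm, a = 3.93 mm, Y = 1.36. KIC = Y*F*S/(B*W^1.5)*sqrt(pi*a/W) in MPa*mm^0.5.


KIC = 1.36*394*50/(5.8*8.0^1.5)*sqrt(pi*3.93/8.0) = 253.61

253.61


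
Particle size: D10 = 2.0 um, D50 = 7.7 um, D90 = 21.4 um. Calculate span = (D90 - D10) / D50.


Span = (21.4 - 2.0) / 7.7 = 19.4 / 7.7 = 2.519

2.519


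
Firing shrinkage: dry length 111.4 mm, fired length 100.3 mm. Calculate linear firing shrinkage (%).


FS = (111.4 - 100.3) / 111.4 * 100 = 9.96%

9.96


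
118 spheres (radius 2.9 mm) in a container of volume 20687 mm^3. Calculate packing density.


V_sphere = 4/3*pi*2.9^3 = 102.1604 mm^3
Total V = 118*102.1604 = 12054.9272 mm^3
PD = 12054.9272 / 20687 = 0.583

0.583


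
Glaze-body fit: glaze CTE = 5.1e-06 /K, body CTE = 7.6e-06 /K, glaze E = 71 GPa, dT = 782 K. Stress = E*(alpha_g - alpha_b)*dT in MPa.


Stress = 71*1000*(5.1e-06 - 7.6e-06)*782 = -138.8 MPa

-138.8


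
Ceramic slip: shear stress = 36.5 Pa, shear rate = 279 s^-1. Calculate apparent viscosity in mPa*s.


eta = tau/gamma * 1000 = 36.5/279 * 1000 = 130.8 mPa*s

130.8


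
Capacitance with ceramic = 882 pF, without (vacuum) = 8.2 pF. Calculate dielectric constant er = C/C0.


er = 882 / 8.2 = 107.56

107.56


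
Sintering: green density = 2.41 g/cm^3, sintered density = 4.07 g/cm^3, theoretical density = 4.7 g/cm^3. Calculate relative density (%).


Relative = 4.07 / 4.7 * 100 = 86.6%

86.6


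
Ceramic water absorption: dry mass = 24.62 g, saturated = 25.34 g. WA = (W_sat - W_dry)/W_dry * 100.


WA = (25.34 - 24.62) / 24.62 * 100 = 2.92%

2.92


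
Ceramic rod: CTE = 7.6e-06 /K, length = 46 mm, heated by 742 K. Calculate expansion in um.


dL = 7.6e-06 * 46 * 742 * 1000 = 259.403 um

259.403


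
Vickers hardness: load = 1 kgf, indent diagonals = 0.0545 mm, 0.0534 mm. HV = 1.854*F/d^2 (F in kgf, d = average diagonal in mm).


d_avg = (0.0545+0.0534)/2 = 0.05395 mm
HV = 1.854*1/0.05395^2 = 637

637


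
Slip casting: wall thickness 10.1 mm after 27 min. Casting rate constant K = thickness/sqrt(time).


K = 10.1 / sqrt(27) = 10.1 / 5.1962 = 1.944 mm/min^0.5

1.944


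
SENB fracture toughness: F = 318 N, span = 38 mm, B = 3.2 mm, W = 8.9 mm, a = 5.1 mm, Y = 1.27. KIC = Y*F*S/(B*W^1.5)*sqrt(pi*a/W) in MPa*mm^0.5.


KIC = 1.27*318*38/(3.2*8.9^1.5)*sqrt(pi*5.1/8.9) = 242.35

242.35


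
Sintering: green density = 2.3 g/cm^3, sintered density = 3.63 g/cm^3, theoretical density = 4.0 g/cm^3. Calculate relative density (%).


Relative = 3.63 / 4.0 * 100 = 90.8%

90.8


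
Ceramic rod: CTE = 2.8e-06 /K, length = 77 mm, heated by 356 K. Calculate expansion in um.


dL = 2.8e-06 * 77 * 356 * 1000 = 76.754 um

76.754


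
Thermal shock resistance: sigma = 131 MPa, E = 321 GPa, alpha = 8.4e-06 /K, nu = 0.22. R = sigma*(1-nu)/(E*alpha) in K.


R = 131*(1-0.22)/(321*1000*8.4e-06) = 38 K

38


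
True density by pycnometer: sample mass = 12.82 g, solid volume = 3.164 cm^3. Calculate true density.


TD = 12.82 / 3.164 = 4.052 g/cm^3

4.052


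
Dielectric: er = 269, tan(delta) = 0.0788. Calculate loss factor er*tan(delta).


Loss = 269 * 0.0788 = 21.197

21.197


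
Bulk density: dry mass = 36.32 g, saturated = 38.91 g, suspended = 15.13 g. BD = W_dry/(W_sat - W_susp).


BD = 36.32 / (38.91 - 15.13) = 36.32 / 23.78 = 1.527 g/cm^3

1.527


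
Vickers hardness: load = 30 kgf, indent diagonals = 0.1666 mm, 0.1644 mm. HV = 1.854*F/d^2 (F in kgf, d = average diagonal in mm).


d_avg = (0.1666+0.1644)/2 = 0.1655 mm
HV = 1.854*30/0.1655^2 = 2031

2031


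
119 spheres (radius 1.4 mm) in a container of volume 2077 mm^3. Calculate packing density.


V_sphere = 4/3*pi*1.4^3 = 11.494 mm^3
Total V = 119*11.494 = 1367.786 mm^3
PD = 1367.786 / 2077 = 0.659

0.659


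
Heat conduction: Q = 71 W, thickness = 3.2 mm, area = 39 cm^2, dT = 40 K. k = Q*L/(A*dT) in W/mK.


k = 71*3.2/1000/(39/10000*40) = 1.46 W/mK

1.46


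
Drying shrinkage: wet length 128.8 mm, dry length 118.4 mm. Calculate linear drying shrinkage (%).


DS = (128.8 - 118.4) / 128.8 * 100 = 8.07%

8.07


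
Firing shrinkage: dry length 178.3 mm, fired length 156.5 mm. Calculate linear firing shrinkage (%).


FS = (178.3 - 156.5) / 178.3 * 100 = 12.23%

12.23


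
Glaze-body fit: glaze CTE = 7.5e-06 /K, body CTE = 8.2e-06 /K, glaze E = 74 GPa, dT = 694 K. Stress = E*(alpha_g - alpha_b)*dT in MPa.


Stress = 74*1000*(7.5e-06 - 8.2e-06)*694 = -35.9 MPa

-35.9


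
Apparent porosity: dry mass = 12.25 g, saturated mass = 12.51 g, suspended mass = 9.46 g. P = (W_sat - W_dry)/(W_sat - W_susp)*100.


P = (12.51 - 12.25) / (12.51 - 9.46) * 100 = 0.26 / 3.05 * 100 = 8.5%

8.5


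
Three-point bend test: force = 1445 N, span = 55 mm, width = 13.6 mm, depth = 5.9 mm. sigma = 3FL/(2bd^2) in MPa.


sigma = 3*1445*55/(2*13.6*5.9^2) = 251.8 MPa

251.8


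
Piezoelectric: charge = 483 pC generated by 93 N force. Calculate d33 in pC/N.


d33 = 483 / 93 = 5.2 pC/N

5.2


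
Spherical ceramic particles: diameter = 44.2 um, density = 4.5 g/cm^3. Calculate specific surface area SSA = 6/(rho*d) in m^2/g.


SSA = 6 / (4.5 * 44.2) = 0.03 m^2/g

0.03


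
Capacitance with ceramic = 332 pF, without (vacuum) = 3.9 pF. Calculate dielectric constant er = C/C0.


er = 332 / 3.9 = 85.13

85.13


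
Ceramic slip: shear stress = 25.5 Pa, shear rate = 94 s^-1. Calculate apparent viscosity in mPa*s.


eta = tau/gamma * 1000 = 25.5/94 * 1000 = 271.3 mPa*s

271.3


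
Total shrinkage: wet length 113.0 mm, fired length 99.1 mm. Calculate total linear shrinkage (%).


TS = (113.0 - 99.1) / 113.0 * 100 = 12.3%

12.3


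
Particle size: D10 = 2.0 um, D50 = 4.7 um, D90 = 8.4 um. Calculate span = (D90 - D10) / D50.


Span = (8.4 - 2.0) / 4.7 = 6.4 / 4.7 = 1.362

1.362


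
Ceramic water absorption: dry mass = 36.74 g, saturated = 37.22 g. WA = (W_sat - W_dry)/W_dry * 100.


WA = (37.22 - 36.74) / 36.74 * 100 = 1.31%

1.31


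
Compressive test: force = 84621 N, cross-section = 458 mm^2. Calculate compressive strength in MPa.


CS = 84621 / 458 = 184.8 MPa

184.8


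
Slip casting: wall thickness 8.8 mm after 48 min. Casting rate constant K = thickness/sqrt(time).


K = 8.8 / sqrt(48) = 8.8 / 6.9282 = 1.27 mm/min^0.5

1.27


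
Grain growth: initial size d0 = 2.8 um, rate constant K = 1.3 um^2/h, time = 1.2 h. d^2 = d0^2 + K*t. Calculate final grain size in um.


d^2 = 2.8^2 + 1.3*1.2 = 9.4
d = sqrt(9.4) = 3.07 um

3.07


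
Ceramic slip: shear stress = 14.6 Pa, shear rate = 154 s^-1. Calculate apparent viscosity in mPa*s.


eta = tau/gamma * 1000 = 14.6/154 * 1000 = 94.8 mPa*s

94.8


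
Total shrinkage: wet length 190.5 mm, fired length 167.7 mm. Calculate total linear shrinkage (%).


TS = (190.5 - 167.7) / 190.5 * 100 = 11.97%

11.97


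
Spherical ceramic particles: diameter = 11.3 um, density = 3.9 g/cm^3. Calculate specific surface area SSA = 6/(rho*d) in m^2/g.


SSA = 6 / (3.9 * 11.3) = 0.136 m^2/g

0.136


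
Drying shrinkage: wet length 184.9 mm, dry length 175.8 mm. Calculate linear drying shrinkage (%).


DS = (184.9 - 175.8) / 184.9 * 100 = 4.92%

4.92


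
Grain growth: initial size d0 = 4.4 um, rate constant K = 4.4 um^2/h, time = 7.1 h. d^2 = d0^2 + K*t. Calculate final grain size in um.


d^2 = 4.4^2 + 4.4*7.1 = 50.6
d = sqrt(50.6) = 7.11 um

7.11


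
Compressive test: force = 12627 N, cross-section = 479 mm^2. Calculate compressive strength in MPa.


CS = 12627 / 479 = 26.4 MPa

26.4


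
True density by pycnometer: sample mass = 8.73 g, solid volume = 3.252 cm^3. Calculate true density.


TD = 8.73 / 3.252 = 2.685 g/cm^3

2.685


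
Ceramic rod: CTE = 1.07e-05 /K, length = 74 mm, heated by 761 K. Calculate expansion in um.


dL = 1.07e-05 * 74 * 761 * 1000 = 602.56 um

602.56


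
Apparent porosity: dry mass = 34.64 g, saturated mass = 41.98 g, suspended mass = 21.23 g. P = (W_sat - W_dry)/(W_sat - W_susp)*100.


P = (41.98 - 34.64) / (41.98 - 21.23) * 100 = 7.34 / 20.75 * 100 = 35.4%

35.4


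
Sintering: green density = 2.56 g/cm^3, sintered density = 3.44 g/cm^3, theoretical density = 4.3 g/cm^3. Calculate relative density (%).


Relative = 3.44 / 4.3 * 100 = 80.0%

80.0


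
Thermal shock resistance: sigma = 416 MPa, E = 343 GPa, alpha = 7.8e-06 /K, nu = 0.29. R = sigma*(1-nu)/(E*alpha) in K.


R = 416*(1-0.29)/(343*1000*7.8e-06) = 110 K

110


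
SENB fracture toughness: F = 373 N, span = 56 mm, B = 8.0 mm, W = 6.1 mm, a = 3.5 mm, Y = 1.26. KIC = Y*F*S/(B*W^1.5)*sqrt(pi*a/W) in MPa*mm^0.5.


KIC = 1.26*373*56/(8.0*6.1^1.5)*sqrt(pi*3.5/6.1) = 293.17

293.17


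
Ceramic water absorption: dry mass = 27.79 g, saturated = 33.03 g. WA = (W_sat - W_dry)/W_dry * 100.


WA = (33.03 - 27.79) / 27.79 * 100 = 18.86%

18.86


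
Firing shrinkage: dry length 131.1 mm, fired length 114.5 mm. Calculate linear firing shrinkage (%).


FS = (131.1 - 114.5) / 131.1 * 100 = 12.66%

12.66


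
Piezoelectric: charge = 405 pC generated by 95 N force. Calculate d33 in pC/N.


d33 = 405 / 95 = 4.3 pC/N

4.3


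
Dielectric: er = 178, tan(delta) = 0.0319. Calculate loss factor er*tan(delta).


Loss = 178 * 0.0319 = 5.678

5.678


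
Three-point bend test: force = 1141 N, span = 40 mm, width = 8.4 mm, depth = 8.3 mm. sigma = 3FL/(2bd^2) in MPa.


sigma = 3*1141*40/(2*8.4*8.3^2) = 118.3 MPa

118.3


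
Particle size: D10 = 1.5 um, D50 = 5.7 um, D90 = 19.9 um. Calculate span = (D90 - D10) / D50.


Span = (19.9 - 1.5) / 5.7 = 18.4 / 5.7 = 3.228

3.228


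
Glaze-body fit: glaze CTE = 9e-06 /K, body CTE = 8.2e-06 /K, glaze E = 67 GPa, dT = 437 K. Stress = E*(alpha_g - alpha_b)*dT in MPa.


Stress = 67*1000*(9e-06 - 8.2e-06)*437 = 23.4 MPa

23.4


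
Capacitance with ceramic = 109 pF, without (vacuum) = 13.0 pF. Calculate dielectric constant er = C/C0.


er = 109 / 13.0 = 8.38

8.38


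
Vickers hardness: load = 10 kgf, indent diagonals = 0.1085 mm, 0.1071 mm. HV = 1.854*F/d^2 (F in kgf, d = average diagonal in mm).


d_avg = (0.1085+0.1071)/2 = 0.1078 mm
HV = 1.854*10/0.1078^2 = 1595

1595


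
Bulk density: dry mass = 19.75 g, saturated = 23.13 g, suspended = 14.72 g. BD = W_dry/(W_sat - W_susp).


BD = 19.75 / (23.13 - 14.72) = 19.75 / 8.41 = 2.348 g/cm^3

2.348


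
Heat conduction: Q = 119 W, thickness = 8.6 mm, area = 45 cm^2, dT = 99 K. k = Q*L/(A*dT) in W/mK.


k = 119*8.6/1000/(45/10000*99) = 2.3 W/mK

2.3


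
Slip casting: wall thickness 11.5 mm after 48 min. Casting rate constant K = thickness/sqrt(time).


K = 11.5 / sqrt(48) = 11.5 / 6.9282 = 1.66 mm/min^0.5

1.66


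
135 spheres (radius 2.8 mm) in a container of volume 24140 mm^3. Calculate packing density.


V_sphere = 4/3*pi*2.8^3 = 91.9523 mm^3
Total V = 135*91.9523 = 12413.5605 mm^3
PD = 12413.5605 / 24140 = 0.514

0.514


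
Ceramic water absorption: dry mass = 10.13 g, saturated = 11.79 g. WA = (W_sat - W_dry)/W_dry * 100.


WA = (11.79 - 10.13) / 10.13 * 100 = 16.39%

16.39


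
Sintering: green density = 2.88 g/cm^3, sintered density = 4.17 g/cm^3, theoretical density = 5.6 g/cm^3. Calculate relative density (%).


Relative = 4.17 / 5.6 * 100 = 74.5%

74.5


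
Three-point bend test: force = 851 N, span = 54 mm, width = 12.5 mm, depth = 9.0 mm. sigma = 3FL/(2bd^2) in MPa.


sigma = 3*851*54/(2*12.5*9.0^2) = 68.1 MPa

68.1


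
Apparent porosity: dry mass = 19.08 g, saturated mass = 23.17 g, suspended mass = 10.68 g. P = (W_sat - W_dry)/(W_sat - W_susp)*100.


P = (23.17 - 19.08) / (23.17 - 10.68) * 100 = 4.09 / 12.49 * 100 = 32.7%

32.7


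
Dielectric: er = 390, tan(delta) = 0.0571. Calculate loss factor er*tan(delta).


Loss = 390 * 0.0571 = 22.269

22.269


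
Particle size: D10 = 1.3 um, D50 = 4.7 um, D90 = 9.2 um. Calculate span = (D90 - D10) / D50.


Span = (9.2 - 1.3) / 4.7 = 7.9 / 4.7 = 1.681

1.681


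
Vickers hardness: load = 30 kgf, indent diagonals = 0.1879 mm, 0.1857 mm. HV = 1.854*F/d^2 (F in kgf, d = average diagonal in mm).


d_avg = (0.1879+0.1857)/2 = 0.1868 mm
HV = 1.854*30/0.1868^2 = 1594

1594


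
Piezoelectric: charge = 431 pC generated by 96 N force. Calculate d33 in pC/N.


d33 = 431 / 96 = 4.5 pC/N

4.5


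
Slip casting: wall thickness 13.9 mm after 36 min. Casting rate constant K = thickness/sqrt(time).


K = 13.9 / sqrt(36) = 13.9 / 6.0 = 2.317 mm/min^0.5

2.317


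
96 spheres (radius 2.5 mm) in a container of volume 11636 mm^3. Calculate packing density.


V_sphere = 4/3*pi*2.5^3 = 65.4498 mm^3
Total V = 96*65.4498 = 6283.1808 mm^3
PD = 6283.1808 / 11636 = 0.54

0.54


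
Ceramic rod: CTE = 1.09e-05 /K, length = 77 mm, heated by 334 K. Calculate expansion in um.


dL = 1.09e-05 * 77 * 334 * 1000 = 280.326 um

280.326


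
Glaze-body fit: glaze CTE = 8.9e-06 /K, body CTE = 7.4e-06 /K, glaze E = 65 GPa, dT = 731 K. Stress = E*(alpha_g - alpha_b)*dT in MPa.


Stress = 65*1000*(8.9e-06 - 7.4e-06)*731 = 71.3 MPa

71.3


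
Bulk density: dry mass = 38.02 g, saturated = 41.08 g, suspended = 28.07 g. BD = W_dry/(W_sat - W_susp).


BD = 38.02 / (41.08 - 28.07) = 38.02 / 13.01 = 2.922 g/cm^3

2.922


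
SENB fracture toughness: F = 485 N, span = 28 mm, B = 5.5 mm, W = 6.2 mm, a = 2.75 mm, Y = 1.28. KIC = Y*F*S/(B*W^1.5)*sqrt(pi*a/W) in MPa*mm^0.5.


KIC = 1.28*485*28/(5.5*6.2^1.5)*sqrt(pi*2.75/6.2) = 241.66

241.66


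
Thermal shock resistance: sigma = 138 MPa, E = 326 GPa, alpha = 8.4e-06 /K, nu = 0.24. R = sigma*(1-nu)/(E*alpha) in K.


R = 138*(1-0.24)/(326*1000*8.4e-06) = 38 K

38


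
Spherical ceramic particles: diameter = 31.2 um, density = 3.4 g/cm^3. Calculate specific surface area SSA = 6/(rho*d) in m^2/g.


SSA = 6 / (3.4 * 31.2) = 0.057 m^2/g

0.057


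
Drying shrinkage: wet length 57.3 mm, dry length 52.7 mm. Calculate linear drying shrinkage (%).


DS = (57.3 - 52.7) / 57.3 * 100 = 8.03%

8.03


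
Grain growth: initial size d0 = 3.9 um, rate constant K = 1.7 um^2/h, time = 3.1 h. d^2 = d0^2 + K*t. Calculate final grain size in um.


d^2 = 3.9^2 + 1.7*3.1 = 20.48
d = sqrt(20.48) = 4.53 um

4.53


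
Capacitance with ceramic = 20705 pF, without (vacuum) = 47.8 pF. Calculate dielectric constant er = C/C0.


er = 20705 / 47.8 = 433.16

433.16


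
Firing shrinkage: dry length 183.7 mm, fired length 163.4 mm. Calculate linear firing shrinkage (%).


FS = (183.7 - 163.4) / 183.7 * 100 = 11.05%

11.05


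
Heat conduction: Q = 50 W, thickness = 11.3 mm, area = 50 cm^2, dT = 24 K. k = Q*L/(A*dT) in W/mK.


k = 50*11.3/1000/(50/10000*24) = 4.71 W/mK

4.71


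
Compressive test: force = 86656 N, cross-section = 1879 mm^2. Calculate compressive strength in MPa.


CS = 86656 / 1879 = 46.1 MPa

46.1


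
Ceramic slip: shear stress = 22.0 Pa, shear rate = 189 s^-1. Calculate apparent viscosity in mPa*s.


eta = tau/gamma * 1000 = 22.0/189 * 1000 = 116.4 mPa*s

116.4


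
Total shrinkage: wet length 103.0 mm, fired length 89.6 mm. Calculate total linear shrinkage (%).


TS = (103.0 - 89.6) / 103.0 * 100 = 13.01%

13.01


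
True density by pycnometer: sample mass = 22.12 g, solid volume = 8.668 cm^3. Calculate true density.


TD = 22.12 / 8.668 = 2.552 g/cm^3

2.552


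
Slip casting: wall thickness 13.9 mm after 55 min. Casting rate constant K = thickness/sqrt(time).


K = 13.9 / sqrt(55) = 13.9 / 7.4162 = 1.874 mm/min^0.5

1.874


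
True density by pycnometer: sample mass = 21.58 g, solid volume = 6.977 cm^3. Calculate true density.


TD = 21.58 / 6.977 = 3.093 g/cm^3

3.093


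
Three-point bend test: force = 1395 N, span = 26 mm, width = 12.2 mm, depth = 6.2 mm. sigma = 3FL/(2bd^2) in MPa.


sigma = 3*1395*26/(2*12.2*6.2^2) = 116.0 MPa

116.0


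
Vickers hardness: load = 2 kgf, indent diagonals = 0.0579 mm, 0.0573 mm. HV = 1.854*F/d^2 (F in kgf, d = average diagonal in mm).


d_avg = (0.0579+0.0573)/2 = 0.0576 mm
HV = 1.854*2/0.0576^2 = 1118

1118


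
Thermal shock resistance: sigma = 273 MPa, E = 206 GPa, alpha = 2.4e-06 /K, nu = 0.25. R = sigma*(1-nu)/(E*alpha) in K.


R = 273*(1-0.25)/(206*1000*2.4e-06) = 414 K

414


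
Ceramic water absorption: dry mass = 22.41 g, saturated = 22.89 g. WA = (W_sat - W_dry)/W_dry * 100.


WA = (22.89 - 22.41) / 22.41 * 100 = 2.14%

2.14


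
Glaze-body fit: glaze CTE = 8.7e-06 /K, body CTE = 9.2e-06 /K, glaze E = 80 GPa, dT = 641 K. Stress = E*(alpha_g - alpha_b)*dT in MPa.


Stress = 80*1000*(8.7e-06 - 9.2e-06)*641 = -25.6 MPa

-25.6


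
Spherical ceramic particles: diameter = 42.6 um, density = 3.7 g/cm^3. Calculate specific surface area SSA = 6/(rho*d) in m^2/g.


SSA = 6 / (3.7 * 42.6) = 0.038 m^2/g

0.038


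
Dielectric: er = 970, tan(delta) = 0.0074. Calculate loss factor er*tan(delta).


Loss = 970 * 0.0074 = 7.178

7.178


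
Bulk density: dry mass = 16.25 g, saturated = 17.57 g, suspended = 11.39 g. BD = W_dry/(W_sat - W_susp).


BD = 16.25 / (17.57 - 11.39) = 16.25 / 6.18 = 2.629 g/cm^3

2.629


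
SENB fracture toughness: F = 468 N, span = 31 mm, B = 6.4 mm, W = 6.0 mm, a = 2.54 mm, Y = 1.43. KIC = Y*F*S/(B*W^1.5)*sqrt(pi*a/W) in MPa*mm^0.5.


KIC = 1.43*468*31/(6.4*6.0^1.5)*sqrt(pi*2.54/6.0) = 254.36

254.36


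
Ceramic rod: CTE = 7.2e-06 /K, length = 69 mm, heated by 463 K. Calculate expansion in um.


dL = 7.2e-06 * 69 * 463 * 1000 = 230.018 um

230.018


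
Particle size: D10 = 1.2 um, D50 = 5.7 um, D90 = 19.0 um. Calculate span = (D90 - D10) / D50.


Span = (19.0 - 1.2) / 5.7 = 17.8 / 5.7 = 3.123

3.123


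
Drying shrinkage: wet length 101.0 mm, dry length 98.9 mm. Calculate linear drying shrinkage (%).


DS = (101.0 - 98.9) / 101.0 * 100 = 2.08%

2.08


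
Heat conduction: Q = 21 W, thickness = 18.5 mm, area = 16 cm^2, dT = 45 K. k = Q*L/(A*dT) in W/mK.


k = 21*18.5/1000/(16/10000*45) = 5.4 W/mK

5.4


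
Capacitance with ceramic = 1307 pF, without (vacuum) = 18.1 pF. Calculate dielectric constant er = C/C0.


er = 1307 / 18.1 = 72.21

72.21


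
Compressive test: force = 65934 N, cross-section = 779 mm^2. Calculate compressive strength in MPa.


CS = 65934 / 779 = 84.6 MPa

84.6


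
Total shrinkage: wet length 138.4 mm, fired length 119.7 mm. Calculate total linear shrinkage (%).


TS = (138.4 - 119.7) / 138.4 * 100 = 13.51%

13.51


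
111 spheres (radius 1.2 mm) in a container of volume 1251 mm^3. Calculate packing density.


V_sphere = 4/3*pi*1.2^3 = 7.2382 mm^3
Total V = 111*7.2382 = 803.4402 mm^3
PD = 803.4402 / 1251 = 0.642

0.642


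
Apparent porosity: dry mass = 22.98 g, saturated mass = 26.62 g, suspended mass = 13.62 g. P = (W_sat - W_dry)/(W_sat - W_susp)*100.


P = (26.62 - 22.98) / (26.62 - 13.62) * 100 = 3.64 / 13.0 * 100 = 28.0%

28.0


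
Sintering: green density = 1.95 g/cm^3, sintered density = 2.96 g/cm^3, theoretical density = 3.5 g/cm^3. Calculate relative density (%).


Relative = 2.96 / 3.5 * 100 = 84.6%

84.6


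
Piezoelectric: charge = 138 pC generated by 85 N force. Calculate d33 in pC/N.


d33 = 138 / 85 = 1.6 pC/N

1.6


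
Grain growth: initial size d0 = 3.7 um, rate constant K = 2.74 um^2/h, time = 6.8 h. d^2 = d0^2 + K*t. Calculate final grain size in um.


d^2 = 3.7^2 + 2.74*6.8 = 32.322
d = sqrt(32.322) = 5.69 um

5.69


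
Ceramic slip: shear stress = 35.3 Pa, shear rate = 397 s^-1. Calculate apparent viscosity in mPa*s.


eta = tau/gamma * 1000 = 35.3/397 * 1000 = 88.9 mPa*s

88.9


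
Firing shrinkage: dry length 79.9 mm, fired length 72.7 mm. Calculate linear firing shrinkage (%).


FS = (79.9 - 72.7) / 79.9 * 100 = 9.01%

9.01


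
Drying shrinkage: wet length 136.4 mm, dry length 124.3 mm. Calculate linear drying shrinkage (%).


DS = (136.4 - 124.3) / 136.4 * 100 = 8.87%

8.87


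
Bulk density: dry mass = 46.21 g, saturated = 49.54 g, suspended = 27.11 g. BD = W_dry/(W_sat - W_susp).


BD = 46.21 / (49.54 - 27.11) = 46.21 / 22.43 = 2.06 g/cm^3

2.06


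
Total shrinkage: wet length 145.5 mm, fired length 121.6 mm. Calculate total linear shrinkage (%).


TS = (145.5 - 121.6) / 145.5 * 100 = 16.43%

16.43


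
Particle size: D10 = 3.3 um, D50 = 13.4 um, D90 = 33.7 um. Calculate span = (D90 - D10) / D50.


Span = (33.7 - 3.3) / 13.4 = 30.4 / 13.4 = 2.269

2.269


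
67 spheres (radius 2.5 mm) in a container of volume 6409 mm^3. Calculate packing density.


V_sphere = 4/3*pi*2.5^3 = 65.4498 mm^3
Total V = 67*65.4498 = 4385.1366 mm^3
PD = 4385.1366 / 6409 = 0.684

0.684


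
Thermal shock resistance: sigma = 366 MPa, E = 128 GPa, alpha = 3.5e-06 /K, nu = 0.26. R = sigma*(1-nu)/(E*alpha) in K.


R = 366*(1-0.26)/(128*1000*3.5e-06) = 605 K

605


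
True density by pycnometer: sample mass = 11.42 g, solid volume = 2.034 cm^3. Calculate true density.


TD = 11.42 / 2.034 = 5.615 g/cm^3

5.615


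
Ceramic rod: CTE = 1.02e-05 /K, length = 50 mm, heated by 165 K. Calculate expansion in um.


dL = 1.02e-05 * 50 * 165 * 1000 = 84.15 um

84.15


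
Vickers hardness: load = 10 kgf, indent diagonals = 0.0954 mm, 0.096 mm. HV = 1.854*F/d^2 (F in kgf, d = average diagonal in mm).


d_avg = (0.0954+0.096)/2 = 0.0957 mm
HV = 1.854*10/0.0957^2 = 2024

2024


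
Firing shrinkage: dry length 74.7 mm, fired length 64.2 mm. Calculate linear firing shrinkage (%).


FS = (74.7 - 64.2) / 74.7 * 100 = 14.06%

14.06


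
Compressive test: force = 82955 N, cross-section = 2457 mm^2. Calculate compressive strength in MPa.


CS = 82955 / 2457 = 33.8 MPa

33.8


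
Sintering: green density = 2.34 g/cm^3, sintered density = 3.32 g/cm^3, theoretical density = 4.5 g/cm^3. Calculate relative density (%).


Relative = 3.32 / 4.5 * 100 = 73.8%

73.8


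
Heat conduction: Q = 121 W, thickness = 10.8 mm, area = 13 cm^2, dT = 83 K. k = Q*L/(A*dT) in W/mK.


k = 121*10.8/1000/(13/10000*83) = 12.11 W/mK

12.11


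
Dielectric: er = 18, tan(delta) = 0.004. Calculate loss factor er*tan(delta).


Loss = 18 * 0.004 = 0.072

0.072


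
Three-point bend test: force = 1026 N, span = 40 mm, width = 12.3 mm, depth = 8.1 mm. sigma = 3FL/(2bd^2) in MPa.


sigma = 3*1026*40/(2*12.3*8.1^2) = 76.3 MPa

76.3


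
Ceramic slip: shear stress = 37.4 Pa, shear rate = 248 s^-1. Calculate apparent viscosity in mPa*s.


eta = tau/gamma * 1000 = 37.4/248 * 1000 = 150.8 mPa*s

150.8


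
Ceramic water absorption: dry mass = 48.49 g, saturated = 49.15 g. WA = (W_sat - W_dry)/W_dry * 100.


WA = (49.15 - 48.49) / 48.49 * 100 = 1.36%

1.36


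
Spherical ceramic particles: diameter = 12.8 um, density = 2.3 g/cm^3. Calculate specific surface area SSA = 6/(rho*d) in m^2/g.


SSA = 6 / (2.3 * 12.8) = 0.204 m^2/g

0.204
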